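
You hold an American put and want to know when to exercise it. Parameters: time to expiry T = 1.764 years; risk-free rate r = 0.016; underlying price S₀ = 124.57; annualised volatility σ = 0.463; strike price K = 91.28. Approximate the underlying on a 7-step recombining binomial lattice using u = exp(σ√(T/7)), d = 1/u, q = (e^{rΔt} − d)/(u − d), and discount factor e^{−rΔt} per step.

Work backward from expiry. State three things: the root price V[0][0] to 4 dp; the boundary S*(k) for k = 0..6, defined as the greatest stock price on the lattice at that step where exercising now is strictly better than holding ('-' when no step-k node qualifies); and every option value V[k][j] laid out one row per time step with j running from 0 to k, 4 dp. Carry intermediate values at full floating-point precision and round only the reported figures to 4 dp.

price = 11.5247
boundary = - - - - - 38.9682 49.1645
tree:
11.5247
16.7354 5.2791
23.6382 8.4746 1.4328
32.2619 13.3427 2.6192 0.0000
42.1839 20.4618 4.7881 0.0000 0.0000
52.3118 30.2219 8.7530 0.0000 0.0000 0.0000
60.3934 42.1155 16.0012 0.0000 0.0000 0.0000 0.0000
66.7990 52.3118 29.2514 0.0000 0.0000 0.0000 0.0000 0.0000

Δt=0.25200, u=1.26165, d=0.79261, q=0.45077, disc=e^(-rΔt)=0.99598
k=7 terminal: V=max(K-S,0) → 66.7990 52.3118 29.2514 0.0000 0.0000 0.0000 0.0000 0.0000
k=6: j=0 S=30.8866 intr=60.3934 cont=60.0261 V=60.3934[EX]; j=1 S=49.1645 intr=42.1155 cont=41.7482 V=42.1155[EX]; j=2 S=78.2587 intr=13.0213 cont=16.0012 V=16.0012[hold]; j=3 S=124.5700 intr=0.0000 cont=0.0000 V=0.0000[hold]; j=4 S=198.2871 intr=0.0000 cont=0.0000 V=0.0000[hold]; j=5 S=315.6280 intr=0.0000 cont=0.0000 V=0.0000[hold]; j=6 S=502.4081 intr=0.0000 cont=0.0000 V=0.0000[hold]  S*(6)=49.1645
k=5: j=0 S=38.9682 intr=52.3118 cont=51.9445 V=52.3118[EX]; j=1 S=62.0286 intr=29.2514 cont=30.2219 V=30.2219[hold]; j=2 S=98.7354 intr=0.0000 cont=8.7530 V=8.7530[hold]; j=3 S=157.1643 intr=0.0000 cont=0.0000 V=0.0000[hold]; j=4 S=250.1699 intr=0.0000 cont=0.0000 V=0.0000[hold]; j=5 S=398.2136 intr=0.0000 cont=0.0000 V=0.0000[hold]  S*(5)=38.9682
k=4: j=0 S=49.1645 intr=42.1155 cont=42.1839 V=42.1839[hold]; j=1 S=78.2587 intr=13.0213 cont=20.4618 V=20.4618[hold]; j=2 S=124.5700 intr=0.0000 cont=4.7881 V=4.7881[hold]; j=3 S=198.2871 intr=0.0000 cont=0.0000 V=0.0000[hold]; j=4 S=315.6280 intr=0.0000 cont=0.0000 V=0.0000[hold]  S*(4)=-
k=3: j=0 S=62.0286 intr=29.2514 cont=32.2619 V=32.2619[hold]; j=1 S=98.7354 intr=0.0000 cont=13.3427 V=13.3427[hold]; j=2 S=157.1643 intr=0.0000 cont=2.6192 V=2.6192[hold]; j=3 S=250.1699 intr=0.0000 cont=0.0000 V=0.0000[hold]  S*(3)=-
k=2: j=0 S=78.2587 intr=13.0213 cont=23.6382 V=23.6382[hold]; j=1 S=124.5700 intr=0.0000 cont=8.4746 V=8.4746[hold]; j=2 S=198.2871 intr=0.0000 cont=1.4328 V=1.4328[hold]  S*(2)=-
k=1: j=0 S=98.7354 intr=0.0000 cont=16.7354 V=16.7354[hold]; j=1 S=157.1643 intr=0.0000 cont=5.2791 V=5.2791[hold]  S*(1)=-
k=0: j=0 S=124.5700 intr=0.0000 cont=11.5247 V=11.5247[hold]  S*(0)=-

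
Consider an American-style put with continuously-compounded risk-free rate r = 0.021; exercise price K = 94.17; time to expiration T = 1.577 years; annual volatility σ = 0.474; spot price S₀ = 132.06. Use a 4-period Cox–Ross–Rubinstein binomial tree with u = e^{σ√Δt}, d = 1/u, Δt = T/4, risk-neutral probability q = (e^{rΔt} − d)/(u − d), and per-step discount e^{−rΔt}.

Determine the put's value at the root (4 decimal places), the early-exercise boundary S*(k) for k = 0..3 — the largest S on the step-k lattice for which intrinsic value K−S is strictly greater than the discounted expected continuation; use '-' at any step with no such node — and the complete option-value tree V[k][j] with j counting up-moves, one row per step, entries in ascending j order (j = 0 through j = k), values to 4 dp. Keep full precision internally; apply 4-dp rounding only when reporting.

price = 11.6611
boundary = - - - 54.0761
tree:
11.6611
18.1190 3.6591
27.4450 6.5872 0.0000
40.0939 11.8586 0.0000 0.0000
54.0140 21.3483 0.0000 0.0000 0.0000

params: Δt=0.39425 u=1.34665 d=0.74258 q=0.43990 e^(-rΔt)=0.99175
t_4 payoffs: 54.0140 21.3483 0.0000 0.0000 0.0000
t_3: node(3,0) S=54.0761 payoff=40.0939 vs cont=39.3175 → 40.0939 [stop]  node(3,1) S=98.0654 payoff=0.0000 vs cont=11.8586 → 11.8586 [wait]  node(3,2) S=177.8388 payoff=0.0000 vs cont=0.0000 → 0.0000 [wait]  node(3,3) S=322.5056 payoff=0.0000 vs cont=0.0000 → 0.0000 [wait]  ⇒ S*(3)=54.0761
t_2: node(2,0) S=72.8217 payoff=21.3483 vs cont=27.4450 → 27.4450 [wait]  node(2,1) S=132.0600 payoff=0.0000 vs cont=6.5872 → 6.5872 [wait]  node(2,2) S=239.4870 payoff=0.0000 vs cont=0.0000 → 0.0000 [wait]  ⇒ S*(2)=-
t_1: node(1,0) S=98.0654 payoff=0.0000 vs cont=18.1190 → 18.1190 [wait]  node(1,1) S=177.8388 payoff=0.0000 vs cont=3.6591 → 3.6591 [wait]  ⇒ S*(1)=-
t_0: node(0,0) S=132.0600 payoff=0.0000 vs cont=11.6611 → 11.6611 [wait]  ⇒ S*(0)=-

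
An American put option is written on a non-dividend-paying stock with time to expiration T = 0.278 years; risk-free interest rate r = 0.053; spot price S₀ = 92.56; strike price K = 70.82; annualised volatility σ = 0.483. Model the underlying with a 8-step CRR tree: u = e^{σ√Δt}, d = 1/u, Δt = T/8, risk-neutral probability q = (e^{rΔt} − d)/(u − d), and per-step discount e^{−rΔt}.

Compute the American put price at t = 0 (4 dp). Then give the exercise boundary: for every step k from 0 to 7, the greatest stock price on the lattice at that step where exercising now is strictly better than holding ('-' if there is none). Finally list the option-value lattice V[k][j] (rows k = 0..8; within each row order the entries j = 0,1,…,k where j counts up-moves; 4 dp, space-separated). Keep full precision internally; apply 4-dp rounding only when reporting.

price = 1.4748
boundary = - - - - - - 53.9270 59.0077
tree:
1.4748
2.3725 0.5376
3.7403 0.9449 0.1118
5.7536 1.6398 0.2186 0.0000
8.5863 2.8001 0.4274 0.0000 0.0000
12.3361 4.6802 0.8359 0.0000 0.0000 0.0000
16.8930 7.5965 1.6348 0.0000 0.0000 0.0000 0.0000
21.5363 11.8123 3.1972 0.0000 0.0000 0.0000 0.0000 0.0000
25.7798 16.8930 6.2528 0.0000 0.0000 0.0000 0.0000 0.0000 0.0000

Δt=0.03475  u=1.09422  d=0.91390  q=0.48773  discount=0.99816
step 8 (expiry): payoffs max(K−S,0) = 25.7798 16.8930 6.2528 0.0000 0.0000 0.0000 0.0000 0.0000 0.0000
step 7: (k=7,j=0): S=49.2837, (K−S)⁺=21.5363, hold=21.4060 ⇒ V=21.5363 exercise | (k=7,j=1): S=59.0077, (K−S)⁺=11.8123, hold=11.6820 ⇒ V=11.8123 exercise | (k=7,j=2): S=70.6504, (K−S)⁺=0.1696, hold=3.1972 ⇒ V=3.1972 continue | (k=7,j=3): S=84.5903, (K−S)⁺=0.0000, hold=0.0000 ⇒ V=0.0000 continue | (k=7,j=4): S=101.2806, (K−S)⁺=0.0000, hold=0.0000 ⇒ V=0.0000 continue | (k=7,j=5): S=121.2640, (K−S)⁺=0.0000, hold=0.0000 ⇒ V=0.0000 continue | (k=7,j=6): S=145.1904, (K−S)⁺=0.0000, hold=0.0000 ⇒ V=0.0000 continue | (k=7,j=7): S=173.8375, (K−S)⁺=0.0000, hold=0.0000 ⇒ V=0.0000 continue  boundary S*=59.0077
step 6: (k=6,j=0): S=53.9270, (K−S)⁺=16.8930, hold=16.7627 ⇒ V=16.8930 exercise | (k=6,j=1): S=64.5672, (K−S)⁺=6.2528, hold=7.5965 ⇒ V=7.5965 continue | (k=6,j=2): S=77.3068, (K−S)⁺=0.0000, hold=1.6348 ⇒ V=1.6348 continue | (k=6,j=3): S=92.5600, (K−S)⁺=0.0000, hold=0.0000 ⇒ V=0.0000 continue | (k=6,j=4): S=110.8228, (K−S)⁺=0.0000, hold=0.0000 ⇒ V=0.0000 continue | (k=6,j=5): S=132.6890, (K−S)⁺=0.0000, hold=0.0000 ⇒ V=0.0000 continue | (k=6,j=6): S=158.8696, (K−S)⁺=0.0000, hold=0.0000 ⇒ V=0.0000 continue  boundary S*=53.9270
step 5: (k=5,j=0): S=59.0077, (K−S)⁺=11.8123, hold=12.3361 ⇒ V=12.3361 continue | (k=5,j=1): S=70.6504, (K−S)⁺=0.1696, hold=4.6802 ⇒ V=4.6802 continue | (k=5,j=2): S=84.5903, (K−S)⁺=0.0000, hold=0.8359 ⇒ V=0.8359 continue | (k=5,j=3): S=101.2806, (K−S)⁺=0.0000, hold=0.0000 ⇒ V=0.0000 continue | (k=5,j=4): S=121.2640, (K−S)⁺=0.0000, hold=0.0000 ⇒ V=0.0000 continue | (k=5,j=5): S=145.1904, (K−S)⁺=0.0000, hold=0.0000 ⇒ V=0.0000 continue  boundary S*=-
step 4: (k=4,j=0): S=64.5672, (K−S)⁺=6.2528, hold=8.5863 ⇒ V=8.5863 continue | (k=4,j=1): S=77.3068, (K−S)⁺=0.0000, hold=2.8001 ⇒ V=2.8001 continue | (k=4,j=2): S=92.5600, (K−S)⁺=0.0000, hold=0.4274 ⇒ V=0.4274 continue | (k=4,j=3): S=110.8228, (K−S)⁺=0.0000, hold=0.0000 ⇒ V=0.0000 continue | (k=4,j=4): S=132.6890, (K−S)⁺=0.0000, hold=0.0000 ⇒ V=0.0000 continue  boundary S*=-
step 3: (k=3,j=0): S=70.6504, (K−S)⁺=0.1696, hold=5.7536 ⇒ V=5.7536 continue | (k=3,j=1): S=84.5903, (K−S)⁺=0.0000, hold=1.6398 ⇒ V=1.6398 continue | (k=3,j=2): S=101.2806, (K−S)⁺=0.0000, hold=0.2186 ⇒ V=0.2186 continue | (k=3,j=3): S=121.2640, (K−S)⁺=0.0000, hold=0.0000 ⇒ V=0.0000 continue  boundary S*=-
step 2: (k=2,j=0): S=77.3068, (K−S)⁺=0.0000, hold=3.7403 ⇒ V=3.7403 continue | (k=2,j=1): S=92.5600, (K−S)⁺=0.0000, hold=0.9449 ⇒ V=0.9449 continue | (k=2,j=2): S=110.8228, (K−S)⁺=0.0000, hold=0.1118 ⇒ V=0.1118 continue  boundary S*=-
step 1: (k=1,j=0): S=84.5903, (K−S)⁺=0.0000, hold=2.3725 ⇒ V=2.3725 continue | (k=1,j=1): S=101.2806, (K−S)⁺=0.0000, hold=0.5376 ⇒ V=0.5376 continue  boundary S*=-
step 0: (k=0,j=0): S=92.5600, (K−S)⁺=0.0000, hold=1.4748 ⇒ V=1.4748 continue  boundary S*=-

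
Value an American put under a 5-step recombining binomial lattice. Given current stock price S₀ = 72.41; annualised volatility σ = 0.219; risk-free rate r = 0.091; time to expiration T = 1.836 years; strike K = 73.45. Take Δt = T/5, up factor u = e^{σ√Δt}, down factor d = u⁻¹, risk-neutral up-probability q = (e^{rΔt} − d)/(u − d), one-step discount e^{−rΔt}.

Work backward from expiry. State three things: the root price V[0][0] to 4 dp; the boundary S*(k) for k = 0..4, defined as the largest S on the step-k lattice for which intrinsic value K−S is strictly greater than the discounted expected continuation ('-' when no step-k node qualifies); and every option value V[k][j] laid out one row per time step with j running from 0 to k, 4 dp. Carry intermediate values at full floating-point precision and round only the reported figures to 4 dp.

params: Δt=0.36720 u=1.14192 d=0.87572 q=0.59452 e^(-rΔt)=0.96714
t_5 payoffs: 36.1570 24.8209 10.0390 0.0000 0.0000 0.0000
t_4: node(4,0) S=42.5855 payoff=30.8645 vs cont=28.4507 → 30.8645 [stop]  node(4,1) S=55.5303 payoff=17.9197 vs cont=15.5059 → 17.9197 [stop]  node(4,2) S=72.4100 payoff=1.0400 vs cont=3.9368 → 3.9368 [wait]  node(4,3) S=94.4206 payoff=0.0000 vs cont=0.0000 → 0.0000 [wait]  node(4,4) S=123.1218 payoff=0.0000 vs cont=0.0000 → 0.0000 [wait]  ⇒ S*(4)=55.5303
t_3: node(3,0) S=48.6291 payoff=24.8209 vs cont=22.4071 → 24.8209 [stop]  node(3,1) S=63.4110 payoff=10.0390 vs cont=9.2909 → 10.0390 [stop]  node(3,2) S=82.6861 payoff=0.0000 vs cont=1.5438 → 1.5438 [wait]  node(3,3) S=107.8204 payoff=0.0000 vs cont=0.0000 → 0.0000 [wait]  ⇒ S*(3)=63.4110
t_2: node(2,0) S=55.5303 payoff=17.9197 vs cont=15.5059 → 17.9197 [stop]  node(2,1) S=72.4100 payoff=1.0400 vs cont=4.8245 → 4.8245 [wait]  node(2,2) S=94.4206 payoff=0.0000 vs cont=0.6054 → 0.6054 [wait]  ⇒ S*(2)=55.5303
t_1: node(1,0) S=63.4110 payoff=10.0390 vs cont=9.8013 → 10.0390 [stop]  node(1,1) S=82.6861 payoff=0.0000 vs cont=2.2401 → 2.2401 [wait]  ⇒ S*(1)=63.4110
t_0: node(0,0) S=72.4100 payoff=1.0400 vs cont=5.2248 → 5.2248 [wait]  ⇒ S*(0)=-

price = 5.2248
boundary = - 63.4110 55.5303 63.4110 55.5303
tree:
5.2248
10.0390 2.2401
17.9197 4.8245 0.6054
24.8209 10.0390 1.5438 0.0000
30.8645 17.9197 3.9368 0.0000 0.0000
36.1570 24.8209 10.0390 0.0000 0.0000 0.0000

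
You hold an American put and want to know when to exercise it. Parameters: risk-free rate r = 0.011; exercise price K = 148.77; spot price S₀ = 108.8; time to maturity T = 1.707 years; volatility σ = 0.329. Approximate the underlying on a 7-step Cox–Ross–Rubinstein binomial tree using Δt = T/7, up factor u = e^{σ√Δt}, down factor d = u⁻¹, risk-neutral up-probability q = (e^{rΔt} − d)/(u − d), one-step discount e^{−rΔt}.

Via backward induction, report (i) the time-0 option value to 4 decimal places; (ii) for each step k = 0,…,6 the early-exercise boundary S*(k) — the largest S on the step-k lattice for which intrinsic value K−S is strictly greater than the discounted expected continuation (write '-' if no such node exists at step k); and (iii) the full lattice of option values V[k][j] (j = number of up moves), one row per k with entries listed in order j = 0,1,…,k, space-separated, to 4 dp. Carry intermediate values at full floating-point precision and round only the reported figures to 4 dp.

price = 46.2458
boundary = - - 78.6163 66.8273 78.6163 92.4849 108.8000
tree:
46.2458
57.9058 33.2411
70.1537 44.2988 20.8470
81.9427 56.9163 30.1932 10.3298
91.9638 70.1537 42.1775 16.7270 3.1085
100.4822 81.9427 56.2851 26.3638 5.8554 0.0000
107.7232 91.9638 70.1537 39.9700 11.0298 0.0000 0.0000
113.8784 100.4822 81.9427 56.2851 20.7767 0.0000 0.0000 0.0000

params: Δt=0.24386 u=1.17641 d=0.85004 q=0.46770 e^(-rΔt)=0.99732
t_7 payoffs: 113.8784 100.4822 81.9427 56.2851 20.7767 0.0000 0.0000 0.0000
t_6: node(6,0) S=41.0468 payoff=107.7232 vs cont=107.3247 → 107.7232 [stop]  node(6,1) S=56.8062 payoff=91.9638 vs cont=91.5653 → 91.9638 [stop]  node(6,2) S=78.6163 payoff=70.1537 vs cont=69.7552 → 70.1537 [stop]  node(6,3) S=108.8000 payoff=39.9700 vs cont=39.5715 → 39.9700 [stop]  node(6,4) S=150.5724 payoff=0.0000 vs cont=11.0298 → 11.0298 [wait]  node(6,5) S=208.3829 payoff=0.0000 vs cont=0.0000 → 0.0000 [wait]  node(6,6) S=288.3889 payoff=0.0000 vs cont=0.0000 → 0.0000 [wait]  ⇒ S*(6)=108.8000
t_5: node(5,0) S=48.2878 payoff=100.4822 vs cont=100.0837 → 100.4822 [stop]  node(5,1) S=66.8273 payoff=81.9427 vs cont=81.5441 → 81.9427 [stop]  node(5,2) S=92.4849 payoff=56.2851 vs cont=55.8866 → 56.2851 [stop]  node(5,3) S=127.9933 payoff=20.7767 vs cont=26.3638 → 26.3638 [wait]  node(5,4) S=177.1347 payoff=0.0000 vs cont=5.8554 → 5.8554 [wait]  node(5,5) S=245.1434 payoff=0.0000 vs cont=0.0000 → 0.0000 [wait]  ⇒ S*(5)=92.4849
t_4: node(4,0) S=56.8062 payoff=91.9638 vs cont=91.5653 → 91.9638 [stop]  node(4,1) S=78.6163 payoff=70.1537 vs cont=69.7552 → 70.1537 [stop]  node(4,2) S=108.8000 payoff=39.9700 vs cont=42.1775 → 42.1775 [wait]  node(4,3) S=150.5724 payoff=0.0000 vs cont=16.7270 → 16.7270 [wait]  node(4,4) S=208.3829 payoff=0.0000 vs cont=3.1085 → 3.1085 [wait]  ⇒ S*(4)=78.6163
t_3: node(3,0) S=66.8273 payoff=81.9427 vs cont=81.5441 → 81.9427 [stop]  node(3,1) S=92.4849 payoff=56.2851 vs cont=56.9163 → 56.9163 [wait]  node(3,2) S=127.9933 payoff=20.7767 vs cont=30.1932 → 30.1932 [wait]  node(3,3) S=177.1347 payoff=0.0000 vs cont=10.3298 → 10.3298 [wait]  ⇒ S*(3)=66.8273
t_2: node(2,0) S=78.6163 payoff=70.1537 vs cont=70.0496 → 70.1537 [stop]  node(2,1) S=108.8000 payoff=39.9700 vs cont=44.2988 → 44.2988 [wait]  node(2,2) S=150.5724 payoff=0.0000 vs cont=20.8470 → 20.8470 [wait]  ⇒ S*(2)=78.6163
t_1: node(1,0) S=92.4849 payoff=56.2851 vs cont=57.9058 → 57.9058 [wait]  node(1,1) S=127.9933 payoff=20.7767 vs cont=33.2411 → 33.2411 [wait]  ⇒ S*(1)=-
t_0: node(0,0) S=108.8000 payoff=39.9700 vs cont=46.2458 → 46.2458 [wait]  ⇒ S*(0)=-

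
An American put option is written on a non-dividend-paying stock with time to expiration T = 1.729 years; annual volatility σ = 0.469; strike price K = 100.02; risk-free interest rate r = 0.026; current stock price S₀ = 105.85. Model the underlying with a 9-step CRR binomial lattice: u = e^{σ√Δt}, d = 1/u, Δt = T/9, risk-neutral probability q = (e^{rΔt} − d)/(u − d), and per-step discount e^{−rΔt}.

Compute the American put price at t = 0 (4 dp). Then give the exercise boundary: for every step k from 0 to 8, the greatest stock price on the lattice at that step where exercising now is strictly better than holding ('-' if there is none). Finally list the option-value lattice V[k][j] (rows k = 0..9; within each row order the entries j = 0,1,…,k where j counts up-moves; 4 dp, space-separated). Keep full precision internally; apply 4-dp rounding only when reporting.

Δt=0.19211  u=1.22822  d=0.81419  q=0.46088  discount=0.99502
step 9 (expiry): payoffs max(K−S,0) = 83.3779 74.9150 62.1485 42.8901 13.8383 0.0000 0.0000 0.0000 0.0000 0.0000
step 8: (k=8,j=0): S=20.4402, (K−S)⁺=79.5798, hold=79.0815 ⇒ V=79.5798 exercise | (k=8,j=1): S=30.8345, (K−S)⁺=69.1855, hold=68.6872 ⇒ V=69.1855 exercise | (k=8,j=2): S=46.5145, (K−S)⁺=53.5055, hold=53.0072 ⇒ V=53.5055 exercise | (k=8,j=3): S=70.1681, (K−S)⁺=29.8519, hold=29.3536 ⇒ V=29.8519 exercise | (k=8,j=4): S=105.8500, (K−S)⁺=0.0000, hold=7.4233 ⇒ V=7.4233 continue | (k=8,j=5): S=159.6770, (K−S)⁺=0.0000, hold=0.0000 ⇒ V=0.0000 continue | (k=8,j=6): S=240.8761, (K−S)⁺=0.0000, hold=0.0000 ⇒ V=0.0000 continue | (k=8,j=7): S=363.3668, (K−S)⁺=0.0000, hold=0.0000 ⇒ V=0.0000 continue | (k=8,j=8): S=548.1465, (K−S)⁺=0.0000, hold=0.0000 ⇒ V=0.0000 continue  boundary S*=70.1681
step 7: (k=7,j=0): S=25.1050, (K−S)⁺=74.9150, hold=74.4166 ⇒ V=74.9150 exercise | (k=7,j=1): S=37.8715, (K−S)⁺=62.1485, hold=61.6502 ⇒ V=62.1485 exercise | (k=7,j=2): S=57.1299, (K−S)⁺=42.8901, hold=42.3917 ⇒ V=42.8901 exercise | (k=7,j=3): S=86.1817, (K−S)⁺=13.8383, hold=19.4177 ⇒ V=19.4177 continue | (k=7,j=4): S=130.0070, (K−S)⁺=0.0000, hold=3.9821 ⇒ V=3.9821 continue | (k=7,j=5): S=196.1183, (K−S)⁺=0.0000, hold=0.0000 ⇒ V=0.0000 continue | (k=7,j=6): S=295.8486, (K−S)⁺=0.0000, hold=0.0000 ⇒ V=0.0000 continue | (k=7,j=7): S=446.2939, (K−S)⁺=0.0000, hold=0.0000 ⇒ V=0.0000 continue  boundary S*=57.1299
step 6: (k=6,j=0): S=30.8345, (K−S)⁺=69.1855, hold=68.6872 ⇒ V=69.1855 exercise | (k=6,j=1): S=46.5145, (K−S)⁺=53.5055, hold=53.0072 ⇒ V=53.5055 exercise | (k=6,j=2): S=70.1681, (K−S)⁺=29.8519, hold=31.9123 ⇒ V=31.9123 continue | (k=6,j=3): S=105.8500, (K−S)⁺=0.0000, hold=12.2424 ⇒ V=12.2424 continue | (k=6,j=4): S=159.6770, (K−S)⁺=0.0000, hold=2.1361 ⇒ V=2.1361 continue | (k=6,j=5): S=240.8761, (K−S)⁺=0.0000, hold=0.0000 ⇒ V=0.0000 continue | (k=6,j=6): S=363.3668, (K−S)⁺=0.0000, hold=0.0000 ⇒ V=0.0000 continue  boundary S*=46.5145
step 5: (k=5,j=0): S=37.8715, (K−S)⁺=62.1485, hold=61.6502 ⇒ V=62.1485 exercise | (k=5,j=1): S=57.1299, (K−S)⁺=42.8901, hold=43.3366 ⇒ V=43.3366 continue | (k=5,j=2): S=86.1817, (K−S)⁺=13.8383, hold=22.7329 ⇒ V=22.7329 continue | (k=5,j=3): S=130.0070, (K−S)⁺=0.0000, hold=7.5468 ⇒ V=7.5468 continue | (k=5,j=4): S=196.1183, (K−S)⁺=0.0000, hold=1.1459 ⇒ V=1.1459 continue | (k=5,j=5): S=295.8486, (K−S)⁺=0.0000, hold=0.0000 ⇒ V=0.0000 continue  boundary S*=37.8715
step 4: (k=4,j=0): S=46.5145, (K−S)⁺=53.5055, hold=53.2120 ⇒ V=53.5055 exercise | (k=4,j=1): S=70.1681, (K−S)⁺=29.8519, hold=33.6721 ⇒ V=33.6721 continue | (k=4,j=2): S=105.8500, (K−S)⁺=0.0000, hold=15.6555 ⇒ V=15.6555 continue | (k=4,j=3): S=159.6770, (K−S)⁺=0.0000, hold=4.5738 ⇒ V=4.5738 continue | (k=4,j=4): S=240.8761, (K−S)⁺=0.0000, hold=0.6147 ⇒ V=0.6147 continue  boundary S*=46.5145
step 3: (k=3,j=0): S=57.1299, (K−S)⁺=42.8901, hold=44.1436 ⇒ V=44.1436 continue | (k=3,j=1): S=86.1817, (K−S)⁺=13.8383, hold=25.2421 ⇒ V=25.2421 continue | (k=3,j=2): S=130.0070, (K−S)⁺=0.0000, hold=10.4956 ⇒ V=10.4956 continue | (k=3,j=3): S=196.1183, (K−S)⁺=0.0000, hold=2.7354 ⇒ V=2.7354 continue  boundary S*=-
step 2: (k=2,j=0): S=70.1681, (K−S)⁺=29.8519, hold=35.2557 ⇒ V=35.2557 continue | (k=2,j=1): S=105.8500, (K−S)⁺=0.0000, hold=18.3538 ⇒ V=18.3538 continue | (k=2,j=2): S=159.6770, (K−S)⁺=0.0000, hold=6.8846 ⇒ V=6.8846 continue  boundary S*=-
step 1: (k=1,j=0): S=86.1817, (K−S)⁺=13.8383, hold=27.3290 ⇒ V=27.3290 continue | (k=1,j=1): S=130.0070, (K−S)⁺=0.0000, hold=13.0027 ⇒ V=13.0027 continue  boundary S*=-
step 0: (k=0,j=0): S=105.8500, (K−S)⁺=0.0000, hold=20.6230 ⇒ V=20.6230 continue  boundary S*=-

price = 20.6230
boundary = - - - - 46.5145 37.8715 46.5145 57.1299 70.1681
tree:
20.6230
27.3290 13.0027
35.2557 18.3538 6.8846
44.1436 25.2421 10.4956 2.7354
53.5055 33.6721 15.6555 4.5738 0.6147
62.1485 43.3366 22.7329 7.5468 1.1459 0.0000
69.1855 53.5055 31.9123 12.2424 2.1361 0.0000 0.0000
74.9150 62.1485 42.8901 19.4177 3.9821 0.0000 0.0000 0.0000
79.5798 69.1855 53.5055 29.8519 7.4233 0.0000 0.0000 0.0000 0.0000
83.3779 74.9150 62.1485 42.8901 13.8383 0.0000 0.0000 0.0000 0.0000 0.0000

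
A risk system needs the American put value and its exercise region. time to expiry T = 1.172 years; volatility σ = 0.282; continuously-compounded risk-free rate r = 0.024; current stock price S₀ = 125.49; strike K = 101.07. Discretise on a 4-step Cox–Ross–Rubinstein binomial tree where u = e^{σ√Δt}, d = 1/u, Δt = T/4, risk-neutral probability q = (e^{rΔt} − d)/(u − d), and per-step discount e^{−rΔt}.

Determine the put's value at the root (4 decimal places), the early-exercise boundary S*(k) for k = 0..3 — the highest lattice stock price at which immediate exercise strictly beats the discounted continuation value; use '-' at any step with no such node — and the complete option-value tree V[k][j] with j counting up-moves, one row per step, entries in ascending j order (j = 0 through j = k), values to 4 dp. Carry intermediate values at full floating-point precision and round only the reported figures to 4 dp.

price = 4.5626
boundary = - - - 79.3835
tree:
4.5626
7.8382 1.1499
13.2085 2.2484 0.0000
21.6865 4.3961 0.0000 0.0000
32.9245 8.5952 0.0000 0.0000 0.0000

Δt=0.29300  u=1.16491  d=0.85843  q=0.48494  discount=0.99299
step 4 (expiry): payoffs max(K−S,0) = 32.9245 8.5952 0.0000 0.0000 0.0000
step 3: (k=3,j=0): S=79.3835, (K−S)⁺=21.6865, hold=20.9783 ⇒ V=21.6865 exercise | (k=3,j=1): S=107.7249, (K−S)⁺=0.0000, hold=4.3961 ⇒ V=4.3961 continue | (k=3,j=2): S=146.1847, (K−S)⁺=0.0000, hold=0.0000 ⇒ V=0.0000 continue | (k=3,j=3): S=198.3754, (K−S)⁺=0.0000, hold=0.0000 ⇒ V=0.0000 continue  boundary S*=79.3835
step 2: (k=2,j=0): S=92.4748, (K−S)⁺=8.5952, hold=13.2085 ⇒ V=13.2085 continue | (k=2,j=1): S=125.4900, (K−S)⁺=0.0000, hold=2.2484 ⇒ V=2.2484 continue | (k=2,j=2): S=170.2923, (K−S)⁺=0.0000, hold=0.0000 ⇒ V=0.0000 continue  boundary S*=-
step 1: (k=1,j=0): S=107.7249, (K−S)⁺=0.0000, hold=7.8382 ⇒ V=7.8382 continue | (k=1,j=1): S=146.1847, (K−S)⁺=0.0000, hold=1.1499 ⇒ V=1.1499 continue  boundary S*=-
step 0: (k=0,j=0): S=125.4900, (K−S)⁺=0.0000, hold=4.5626 ⇒ V=4.5626 continue  boundary S*=-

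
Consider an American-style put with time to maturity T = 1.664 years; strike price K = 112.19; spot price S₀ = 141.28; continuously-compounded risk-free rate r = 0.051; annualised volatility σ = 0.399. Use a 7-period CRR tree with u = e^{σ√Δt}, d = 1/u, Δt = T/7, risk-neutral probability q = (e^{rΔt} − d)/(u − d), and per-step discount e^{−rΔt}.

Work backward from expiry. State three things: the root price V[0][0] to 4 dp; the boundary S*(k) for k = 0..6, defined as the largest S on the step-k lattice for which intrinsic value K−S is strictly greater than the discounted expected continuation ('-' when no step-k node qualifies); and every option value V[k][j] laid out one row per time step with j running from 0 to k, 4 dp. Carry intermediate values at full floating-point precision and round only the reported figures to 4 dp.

price = 10.2179
boundary = - - - - 64.8838 78.8175 64.8838
tree:
10.2179
15.7964 4.4971
23.7106 7.7131 1.1638
34.2937 12.9667 2.2772 0.0000
47.3062 21.2135 4.4555 0.0000 0.0000
58.7766 33.3725 8.7175 0.0000 0.0000 0.0000
68.2192 47.3062 17.0565 0.0000 0.0000 0.0000 0.0000
75.9925 58.7766 33.3725 0.0000 0.0000 0.0000 0.0000 0.0000

Δt=0.23771, u=1.21475, d=0.82322, q=0.48267, disc=e^(-rΔt)=0.98795
k=7 terminal: V=max(K-S,0) → 75.9925 58.7766 33.3725 0.0000 0.0000 0.0000 0.0000 0.0000
k=6: j=0 S=43.9708 intr=68.2192 cont=66.8673 V=68.2192[EX]; j=1 S=64.8838 intr=47.3062 cont=45.9542 V=47.3062[EX]; j=2 S=95.7434 intr=16.4466 cont=17.0565 V=17.0565[hold]; j=3 S=141.2800 intr=0.0000 cont=0.0000 V=0.0000[hold]; j=4 S=208.4744 intr=0.0000 cont=0.0000 V=0.0000[hold]; j=5 S=307.6272 intr=0.0000 cont=0.0000 V=0.0000[hold]; j=6 S=453.9383 intr=0.0000 cont=0.0000 V=0.0000[hold]  S*(6)=64.8838
k=5: j=0 S=53.4134 intr=58.7766 cont=57.4246 V=58.7766[EX]; j=1 S=78.8175 intr=33.3725 cont=32.3114 V=33.3725[EX]; j=2 S=116.3040 intr=0.0000 cont=8.7175 V=8.7175[hold]; j=3 S=171.6195 intr=0.0000 cont=0.0000 V=0.0000[hold]; j=4 S=253.2438 intr=0.0000 cont=0.0000 V=0.0000[hold]; j=5 S=373.6894 intr=0.0000 cont=0.0000 V=0.0000[hold]  S*(5)=78.8175
k=4: j=0 S=64.8838 intr=47.3062 cont=45.9542 V=47.3062[EX]; j=1 S=95.7434 intr=16.4466 cont=21.2135 V=21.2135[hold]; j=2 S=141.2800 intr=0.0000 cont=4.4555 V=4.4555[hold]; j=3 S=208.4744 intr=0.0000 cont=0.0000 V=0.0000[hold]; j=4 S=307.6272 intr=0.0000 cont=0.0000 V=0.0000[hold]  S*(4)=64.8838
k=3: j=0 S=78.8175 intr=33.3725 cont=34.2937 V=34.2937[hold]; j=1 S=116.3040 intr=0.0000 cont=12.9667 V=12.9667[hold]; j=2 S=171.6195 intr=0.0000 cont=2.2772 V=2.2772[hold]; j=3 S=253.2438 intr=0.0000 cont=0.0000 V=0.0000[hold]  S*(3)=-
k=2: j=0 S=95.7434 intr=16.4466 cont=23.7106 V=23.7106[hold]; j=1 S=141.2800 intr=0.0000 cont=7.7131 V=7.7131[hold]; j=2 S=208.4744 intr=0.0000 cont=1.1638 V=1.1638[hold]  S*(2)=-
k=1: j=0 S=116.3040 intr=0.0000 cont=15.7964 V=15.7964[hold]; j=1 S=171.6195 intr=0.0000 cont=4.4971 V=4.4971[hold]  S*(1)=-
k=0: j=0 S=141.2800 intr=0.0000 cont=10.2179 V=10.2179[hold]  S*(0)=-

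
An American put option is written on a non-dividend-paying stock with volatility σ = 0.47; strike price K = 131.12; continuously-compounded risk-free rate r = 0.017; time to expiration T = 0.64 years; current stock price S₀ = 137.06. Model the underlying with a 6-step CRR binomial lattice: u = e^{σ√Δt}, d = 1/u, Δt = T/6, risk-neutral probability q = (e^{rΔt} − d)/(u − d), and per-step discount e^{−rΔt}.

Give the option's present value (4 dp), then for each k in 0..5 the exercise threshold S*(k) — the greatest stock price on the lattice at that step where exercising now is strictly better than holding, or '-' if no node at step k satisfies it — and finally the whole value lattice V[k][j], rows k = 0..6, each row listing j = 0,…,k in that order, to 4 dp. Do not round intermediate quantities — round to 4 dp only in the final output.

Δt=0.10667, u=1.16591, d=0.85770, q=0.46759, disc=e^(-rΔt)=0.99819
k=6 terminal: V=max(K-S,0) → 76.5540 56.9460 30.2920 0.0000 0.0000 0.0000 0.0000
k=5: j=0 S=63.6190 intr=67.5010 cont=67.2635 V=67.5010[EX]; j=1 S=86.4801 intr=44.6399 cont=44.4023 V=44.6399[EX]; j=2 S=117.5563 intr=13.5637 cont=16.0986 V=16.0986[hold]; j=3 S=159.7995 intr=0.0000 cont=0.0000 V=0.0000[hold]; j=4 S=217.2226 intr=0.0000 cont=0.0000 V=0.0000[hold]; j=5 S=295.2804 intr=0.0000 cont=0.0000 V=0.0000[hold]  S*(5)=86.4801
k=4: j=0 S=74.1740 intr=56.9460 cont=56.7085 V=56.9460[EX]; j=1 S=100.8280 intr=30.2920 cont=31.2376 V=31.2376[hold]; j=2 S=137.0600 intr=0.0000 cont=8.5555 V=8.5555[hold]; j=3 S=186.3118 intr=0.0000 cont=0.0000 V=0.0000[hold]; j=4 S=253.2619 intr=0.0000 cont=0.0000 V=0.0000[hold]  S*(4)=74.1740
k=3: j=0 S=86.4801 intr=44.6399 cont=44.8437 V=44.8437[hold]; j=1 S=117.5563 intr=13.5637 cont=20.5943 V=20.5943[hold]; j=2 S=159.7995 intr=0.0000 cont=4.5468 V=4.5468[hold]; j=3 S=217.2226 intr=0.0000 cont=0.0000 V=0.0000[hold]  S*(3)=-
k=2: j=0 S=100.8280 intr=30.2920 cont=33.4443 V=33.4443[hold]; j=1 S=137.0600 intr=0.0000 cont=13.0670 V=13.0670[hold]; j=2 S=186.3118 intr=0.0000 cont=2.4164 V=2.4164[hold]  S*(2)=-
k=1: j=0 S=117.5563 intr=13.5637 cont=23.8728 V=23.8728[hold]; j=1 S=159.7995 intr=0.0000 cont=8.0722 V=8.0722[hold]  S*(1)=-
k=0: j=0 S=137.0600 intr=0.0000 cont=16.4547 V=16.4547[hold]  S*(0)=-

price = 16.4547
boundary = - - - - 74.1740 86.4801
tree:
16.4547
23.8728 8.0722
33.4443 13.0670 2.4164
44.8437 20.5943 4.5468 0.0000
56.9460 31.2376 8.5555 0.0000 0.0000
67.5010 44.6399 16.0986 0.0000 0.0000 0.0000
76.5540 56.9460 30.2920 0.0000 0.0000 0.0000 0.0000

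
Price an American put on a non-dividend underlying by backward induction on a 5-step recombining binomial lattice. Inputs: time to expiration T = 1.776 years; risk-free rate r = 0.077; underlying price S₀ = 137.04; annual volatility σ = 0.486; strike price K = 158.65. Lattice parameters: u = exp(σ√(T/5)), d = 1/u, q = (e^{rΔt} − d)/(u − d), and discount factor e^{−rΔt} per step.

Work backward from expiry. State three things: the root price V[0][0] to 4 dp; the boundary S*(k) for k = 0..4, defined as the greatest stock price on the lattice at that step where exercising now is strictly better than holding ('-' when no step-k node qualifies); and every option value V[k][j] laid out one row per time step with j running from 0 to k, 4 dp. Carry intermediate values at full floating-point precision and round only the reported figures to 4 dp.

price = 39.6467
boundary = - - 76.7823 102.5780 76.7823
tree:
39.6467
58.1631 21.5180
81.8677 35.3871 7.4622
101.1765 56.0720 14.6159 0.0000
115.6296 81.8677 28.6277 0.0000 0.0000
126.4481 101.1765 56.0720 0.0000 0.0000 0.0000

params: Δt=0.35520 u=1.33596 d=0.74853 q=0.47529 e^(-rΔt)=0.97302
t_5 payoffs: 126.4481 101.1765 56.0720 0.0000 0.0000 0.0000
t_4: node(4,0) S=43.0204 payoff=115.6296 vs cont=111.3492 → 115.6296 [stop]  node(4,1) S=76.7823 payoff=81.8677 vs cont=77.5874 → 81.8677 [stop]  node(4,2) S=137.0400 payoff=21.6100 vs cont=28.6277 → 28.6277 [wait]  node(4,3) S=244.5872 payoff=0.0000 vs cont=0.0000 → 0.0000 [wait]  node(4,4) S=436.5360 payoff=0.0000 vs cont=0.0000 → 0.0000 [wait]  ⇒ S*(4)=76.7823
t_3: node(3,0) S=57.4735 payoff=101.1765 vs cont=96.8961 → 101.1765 [stop]  node(3,1) S=102.5780 payoff=56.0720 vs cont=55.0371 → 56.0720 [stop]  node(3,2) S=183.0798 payoff=0.0000 vs cont=14.6159 → 14.6159 [wait]  node(3,3) S=326.7585 payoff=0.0000 vs cont=0.0000 → 0.0000 [wait]  ⇒ S*(3)=102.5780
t_2: node(2,0) S=76.7823 payoff=81.8677 vs cont=77.5874 → 81.8677 [stop]  node(2,1) S=137.0400 payoff=21.6100 vs cont=35.3871 → 35.3871 [wait]  node(2,2) S=244.5872 payoff=0.0000 vs cont=7.4622 → 7.4622 [wait]  ⇒ S*(2)=76.7823
t_1: node(1,0) S=102.5780 payoff=56.0720 vs cont=58.1631 → 58.1631 [wait]  node(1,1) S=183.0798 payoff=0.0000 vs cont=21.5180 → 21.5180 [wait]  ⇒ S*(1)=-
t_0: node(0,0) S=137.0400 payoff=21.6100 vs cont=39.6467 → 39.6467 [wait]  ⇒ S*(0)=-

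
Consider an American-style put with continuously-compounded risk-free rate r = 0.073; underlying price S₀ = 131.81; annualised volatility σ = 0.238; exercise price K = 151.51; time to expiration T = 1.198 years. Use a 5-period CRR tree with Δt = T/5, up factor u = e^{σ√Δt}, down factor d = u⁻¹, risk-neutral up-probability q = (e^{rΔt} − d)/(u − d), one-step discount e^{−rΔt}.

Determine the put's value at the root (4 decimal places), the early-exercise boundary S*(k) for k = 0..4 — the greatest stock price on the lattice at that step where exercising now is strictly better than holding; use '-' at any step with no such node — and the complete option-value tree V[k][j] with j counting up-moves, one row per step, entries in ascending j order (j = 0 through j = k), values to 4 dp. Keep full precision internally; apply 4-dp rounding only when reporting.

price = 21.4585
boundary = - 117.3150 104.4141 117.3150 131.8100
tree:
21.4585
34.1950 11.5808
47.0959 20.3930 4.6411
58.5782 34.1950 9.5968 0.6781
68.7978 47.0959 19.7000 1.5216 0.0000
77.8935 58.5782 34.1950 3.4141 0.0000 0.0000

Δt=0.23960, u=1.12356, d=0.89003, q=0.54647, disc=e^(-rΔt)=0.98266
k=5 terminal: V=max(K-S,0) → 77.8935 58.5782 34.1950 3.4141 0.0000 0.0000
k=4: j=0 S=82.7122 intr=68.7978 cont=66.1708 V=68.7978[EX]; j=1 S=104.4141 intr=47.0959 cont=44.4689 V=47.0959[EX]; j=2 S=131.8100 intr=19.7000 cont=17.0730 V=19.7000[EX]; j=3 S=166.3940 intr=0.0000 cont=1.5216 V=1.5216[hold]; j=4 S=210.0521 intr=0.0000 cont=0.0000 V=0.0000[hold]  S*(4)=131.8100
k=3: j=0 S=92.9318 intr=58.5782 cont=55.9512 V=58.5782[EX]; j=1 S=117.3150 intr=34.1950 cont=31.5680 V=34.1950[EX]; j=2 S=148.0959 intr=3.4141 cont=9.5968 V=9.5968[hold]; j=3 S=186.9530 intr=0.0000 cont=0.6781 V=0.6781[hold]  S*(3)=117.3150
k=2: j=0 S=104.4141 intr=47.0959 cont=44.4689 V=47.0959[EX]; j=1 S=131.8100 intr=19.7000 cont=20.3930 V=20.3930[hold]; j=2 S=166.3940 intr=0.0000 cont=4.6411 V=4.6411[hold]  S*(2)=104.4141
k=1: j=0 S=117.3150 intr=34.1950 cont=31.9401 V=34.1950[EX]; j=1 S=148.0959 intr=3.4141 cont=11.5808 V=11.5808[hold]  S*(1)=117.3150
k=0: j=0 S=131.8100 intr=19.7000 cont=21.4585 V=21.4585[hold]  S*(0)=-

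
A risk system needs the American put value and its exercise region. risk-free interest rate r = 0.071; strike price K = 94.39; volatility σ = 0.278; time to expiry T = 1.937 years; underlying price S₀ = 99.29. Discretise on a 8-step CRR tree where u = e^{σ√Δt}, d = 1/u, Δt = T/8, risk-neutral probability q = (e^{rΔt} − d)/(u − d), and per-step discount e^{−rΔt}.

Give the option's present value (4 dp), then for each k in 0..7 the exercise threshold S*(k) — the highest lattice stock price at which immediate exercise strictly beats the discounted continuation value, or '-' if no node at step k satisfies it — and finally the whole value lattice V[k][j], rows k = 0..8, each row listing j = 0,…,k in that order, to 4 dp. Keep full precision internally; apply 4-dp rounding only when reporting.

Δt=0.24213, u=1.14659, d=0.87215, q=0.52904, disc=e^(-rΔt)=0.98296
k=8 terminal: V=max(K-S,0) → 61.1518 50.6927 36.9425 18.8654 0.0000 0.0000 0.0000 0.0000 0.0000
k=7: j=0 S=38.1106 intr=56.2794 cont=54.6706 V=56.2794[EX]; j=1 S=50.1029 intr=44.2871 cont=42.6783 V=44.2871[EX]; j=2 S=65.8688 intr=28.5212 cont=26.9124 V=28.5212[EX]; j=3 S=86.5958 intr=7.7942 cont=8.7335 V=8.7335[hold]; j=4 S=113.8450 intr=0.0000 cont=0.0000 V=0.0000[hold]; j=5 S=149.6688 intr=0.0000 cont=0.0000 V=0.0000[hold]; j=6 S=196.7652 intr=0.0000 cont=0.0000 V=0.0000[hold]; j=7 S=258.6815 intr=0.0000 cont=0.0000 V=0.0000[hold]  S*(7)=65.8688
k=6: j=0 S=43.6973 intr=50.6927 cont=49.0840 V=50.6927[EX]; j=1 S=57.4475 intr=36.9425 cont=35.3337 V=36.9425[EX]; j=2 S=75.5246 intr=18.8654 cont=17.7451 V=18.8654[EX]; j=3 S=99.2900 intr=0.0000 cont=4.0431 V=4.0431[hold]; j=4 S=130.5337 intr=0.0000 cont=0.0000 V=0.0000[hold]; j=5 S=171.6089 intr=0.0000 cont=0.0000 V=0.0000[hold]; j=6 S=225.6092 intr=0.0000 cont=0.0000 V=0.0000[hold]  S*(6)=75.5246
k=5: j=0 S=50.1029 intr=44.2871 cont=42.6783 V=44.2871[EX]; j=1 S=65.8688 intr=28.5212 cont=26.9124 V=28.5212[EX]; j=2 S=86.5958 intr=7.7942 cont=10.8360 V=10.8360[hold]; j=3 S=113.8450 intr=0.0000 cont=1.8717 V=1.8717[hold]; j=4 S=149.6688 intr=0.0000 cont=0.0000 V=0.0000[hold]; j=5 S=196.7652 intr=0.0000 cont=0.0000 V=0.0000[hold]  S*(5)=65.8688
k=4: j=0 S=57.4475 intr=36.9425 cont=35.3337 V=36.9425[EX]; j=1 S=75.5246 intr=18.8654 cont=18.8384 V=18.8654[EX]; j=2 S=99.2900 intr=0.0000 cont=5.9897 V=5.9897[hold]; j=3 S=130.5337 intr=0.0000 cont=0.8665 V=0.8665[hold]; j=4 S=171.6089 intr=0.0000 cont=0.0000 V=0.0000[hold]  S*(4)=75.5246
k=3: j=0 S=65.8688 intr=28.5212 cont=26.9124 V=28.5212[EX]; j=1 S=86.5958 intr=7.7942 cont=11.8482 V=11.8482[hold]; j=2 S=113.8450 intr=0.0000 cont=3.2234 V=3.2234[hold]; j=3 S=149.6688 intr=0.0000 cont=0.4011 V=0.4011[hold]  S*(3)=65.8688
k=2: j=0 S=75.5246 intr=18.8654 cont=19.3648 V=19.3648[hold]; j=1 S=99.2900 intr=0.0000 cont=7.1612 V=7.1612[hold]; j=2 S=130.5337 intr=0.0000 cont=1.7008 V=1.7008[hold]  S*(2)=-
k=1: j=0 S=86.5958 intr=7.7942 cont=12.6887 V=12.6887[hold]; j=1 S=113.8450 intr=0.0000 cont=4.1997 V=4.1997[hold]  S*(1)=-
k=0: j=0 S=99.2900 intr=0.0000 cont=8.0579 V=8.0579[hold]  S*(0)=-

price = 8.0579
boundary = - - - 65.8688 75.5246 65.8688 75.5246 65.8688
tree:
8.0579
12.6887 4.1997
19.3648 7.1612 1.7008
28.5212 11.8482 3.2234 0.4011
36.9425 18.8654 5.9897 0.8665 0.0000
44.2871 28.5212 10.8360 1.8717 0.0000 0.0000
50.6927 36.9425 18.8654 4.0431 0.0000 0.0000 0.0000
56.2794 44.2871 28.5212 8.7335 0.0000 0.0000 0.0000 0.0000
61.1518 50.6927 36.9425 18.8654 0.0000 0.0000 0.0000 0.0000 0.0000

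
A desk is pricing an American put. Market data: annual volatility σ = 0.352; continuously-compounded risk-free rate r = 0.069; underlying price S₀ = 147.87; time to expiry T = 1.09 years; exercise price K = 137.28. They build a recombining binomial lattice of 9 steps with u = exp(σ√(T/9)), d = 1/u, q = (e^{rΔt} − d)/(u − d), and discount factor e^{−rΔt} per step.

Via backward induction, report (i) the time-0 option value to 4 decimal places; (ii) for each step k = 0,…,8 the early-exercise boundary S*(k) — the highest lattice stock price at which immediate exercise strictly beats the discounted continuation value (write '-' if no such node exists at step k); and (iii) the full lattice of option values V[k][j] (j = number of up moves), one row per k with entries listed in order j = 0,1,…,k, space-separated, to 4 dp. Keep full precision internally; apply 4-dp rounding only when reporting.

price = 12.4326
boundary = - - - - 90.5892 102.3947 90.5892 102.3947 115.7386
tree:
12.4326
18.1242 7.0291
25.6890 10.9689 3.2624
35.2625 16.6797 5.5222 1.0891
46.6908 24.5844 9.1653 2.0229 0.1867
57.1352 34.8853 14.8396 3.7244 0.3793 0.0000
66.3754 46.6908 23.2624 6.7838 0.7705 0.0000 0.0000
74.5502 57.1352 34.8853 12.1924 1.5652 0.0000 0.0000 0.0000
81.7826 66.3754 46.6908 21.5414 3.1794 0.0000 0.0000 0.0000 0.0000
88.1811 74.5502 57.1352 34.8853 6.4585 0.0000 0.0000 0.0000 0.0000 0.0000

params: Δt=0.12111 u=1.13032 d=0.88471 q=0.50358 e^(-rΔt)=0.99168
t_9 payoffs: 88.1811 74.5502 57.1352 34.8853 6.4585 0.0000 0.0000 0.0000 0.0000 0.0000
t_8: node(8,0) S=55.4974 payoff=81.7826 vs cont=80.6401 → 81.7826 [stop]  node(8,1) S=70.9046 payoff=66.3754 vs cont=65.2329 → 66.3754 [stop]  node(8,2) S=90.5892 payoff=46.6908 vs cont=45.5484 → 46.6908 [stop]  node(8,3) S=115.7386 payoff=21.5414 vs cont=20.3990 → 21.5414 [stop]  node(8,4) S=147.8700 payoff=0.0000 vs cont=3.1794 → 3.1794 [wait]  node(8,5) S=188.9217 payoff=0.0000 vs cont=0.0000 → 0.0000 [wait]  node(8,6) S=241.3702 payoff=0.0000 vs cont=0.0000 → 0.0000 [wait]  node(8,7) S=308.3795 payoff=0.0000 vs cont=0.0000 → 0.0000 [wait]  node(8,8) S=393.9919 payoff=0.0000 vs cont=0.0000 → 0.0000 [wait]  ⇒ S*(8)=115.7386
t_7: node(7,0) S=62.7298 payoff=74.5502 vs cont=73.4078 → 74.5502 [stop]  node(7,1) S=80.1448 payoff=57.1352 vs cont=55.9927 → 57.1352 [stop]  node(7,2) S=102.3947 payoff=34.8853 vs cont=33.7429 → 34.8853 [stop]  node(7,3) S=130.8215 payoff=6.4585 vs cont=12.1924 → 12.1924 [wait]  node(7,4) S=167.1402 payoff=0.0000 vs cont=1.5652 → 1.5652 [wait]  node(7,5) S=213.5417 payoff=0.0000 vs cont=0.0000 → 0.0000 [wait]  node(7,6) S=272.8253 payoff=0.0000 vs cont=0.0000 → 0.0000 [wait]  node(7,7) S=348.5671 payoff=0.0000 vs cont=0.0000 → 0.0000 [wait]  ⇒ S*(7)=102.3947
t_6: node(6,0) S=70.9046 payoff=66.3754 vs cont=65.2329 → 66.3754 [stop]  node(6,1) S=90.5892 payoff=46.6908 vs cont=45.5484 → 46.6908 [stop]  node(6,2) S=115.7386 payoff=21.5414 vs cont=23.2624 → 23.2624 [wait]  node(6,3) S=147.8700 payoff=0.0000 vs cont=6.7838 → 6.7838 [wait]  node(6,4) S=188.9217 payoff=0.0000 vs cont=0.7705 → 0.7705 [wait]  node(6,5) S=241.3702 payoff=0.0000 vs cont=0.0000 → 0.0000 [wait]  node(6,6) S=308.3795 payoff=0.0000 vs cont=0.0000 → 0.0000 [wait]  ⇒ S*(6)=90.5892
t_5: node(5,0) S=80.1448 payoff=57.1352 vs cont=55.9927 → 57.1352 [stop]  node(5,1) S=102.3947 payoff=34.8853 vs cont=34.6024 → 34.8853 [stop]  node(5,2) S=130.8215 payoff=6.4585 vs cont=14.8396 → 14.8396 [wait]  node(5,3) S=167.1402 payoff=0.0000 vs cont=3.7244 → 3.7244 [wait]  node(5,4) S=213.5417 payoff=0.0000 vs cont=0.3793 → 0.3793 [wait]  node(5,5) S=272.8253 payoff=0.0000 vs cont=0.0000 → 0.0000 [wait]  ⇒ S*(5)=102.3947
t_4: node(4,0) S=90.5892 payoff=46.6908 vs cont=45.5484 → 46.6908 [stop]  node(4,1) S=115.7386 payoff=21.5414 vs cont=24.5844 → 24.5844 [wait]  node(4,2) S=147.8700 payoff=0.0000 vs cont=9.1653 → 9.1653 [wait]  node(4,3) S=188.9217 payoff=0.0000 vs cont=2.0229 → 2.0229 [wait]  node(4,4) S=241.3702 payoff=0.0000 vs cont=0.1867 → 0.1867 [wait]  ⇒ S*(4)=90.5892
t_3: node(3,0) S=102.3947 payoff=34.8853 vs cont=35.2625 → 35.2625 [wait]  node(3,1) S=130.8215 payoff=6.4585 vs cont=16.6797 → 16.6797 [wait]  node(3,2) S=167.1402 payoff=0.0000 vs cont=5.5222 → 5.5222 [wait]  node(3,3) S=213.5417 payoff=0.0000 vs cont=1.0891 → 1.0891 [wait]  ⇒ S*(3)=-
t_2: node(2,0) S=115.7386 payoff=21.5414 vs cont=25.6890 → 25.6890 [wait]  node(2,1) S=147.8700 payoff=0.0000 vs cont=10.9689 → 10.9689 [wait]  node(2,2) S=188.9217 payoff=0.0000 vs cont=3.2624 → 3.2624 [wait]  ⇒ S*(2)=-
t_1: node(1,0) S=130.8215 payoff=6.4585 vs cont=18.1242 → 18.1242 [wait]  node(1,1) S=167.1402 payoff=0.0000 vs cont=7.0291 → 7.0291 [wait]  ⇒ S*(1)=-
t_0: node(0,0) S=147.8700 payoff=0.0000 vs cont=12.4326 → 12.4326 [wait]  ⇒ S*(0)=-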